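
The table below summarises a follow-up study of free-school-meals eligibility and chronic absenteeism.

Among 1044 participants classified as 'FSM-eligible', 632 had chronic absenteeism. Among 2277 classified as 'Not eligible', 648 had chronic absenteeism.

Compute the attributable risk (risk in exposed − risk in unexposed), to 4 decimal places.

0.3208

From the description: a = 632, b = 412, c = 648, d = 1629.
Risk in exposed = 632/1044 = 0.605364; risk in unexposed = 648/2277 = 0.284585.
Risk difference = 0.605364 − 0.284585 = 0.320779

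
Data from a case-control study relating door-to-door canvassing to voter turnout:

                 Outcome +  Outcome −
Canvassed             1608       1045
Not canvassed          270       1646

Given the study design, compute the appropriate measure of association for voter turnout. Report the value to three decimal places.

9.381

Cells: a = 1608, b = 1045, c = 270, d = 1646.
This is a case-control study: participants were sampled on outcome status, so risks in the source population cannot be estimated directly — relative risk is not valid here. The odds ratio is the appropriate measure.
OR = (a·d)/(b·c) = (1608 × 1646) / (1045 × 270) = 2646768 / 282150 = 9.38071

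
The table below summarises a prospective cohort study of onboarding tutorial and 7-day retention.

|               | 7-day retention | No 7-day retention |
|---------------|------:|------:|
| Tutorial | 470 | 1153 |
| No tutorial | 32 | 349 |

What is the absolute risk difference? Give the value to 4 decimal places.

0.2056

Cells: a = 470, b = 1153, c = 32, d = 349.
Risk in exposed = 470/1623 = 0.289587; risk in unexposed = 32/381 = 0.083990.
Risk difference = 0.289587 − 0.083990 = 0.205598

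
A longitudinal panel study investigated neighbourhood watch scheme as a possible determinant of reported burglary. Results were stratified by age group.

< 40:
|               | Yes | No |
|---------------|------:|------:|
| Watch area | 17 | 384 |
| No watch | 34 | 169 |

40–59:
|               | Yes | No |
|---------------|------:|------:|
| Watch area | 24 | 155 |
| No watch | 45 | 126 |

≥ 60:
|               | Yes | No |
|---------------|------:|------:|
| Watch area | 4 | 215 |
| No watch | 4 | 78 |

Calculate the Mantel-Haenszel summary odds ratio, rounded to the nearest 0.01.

OR_MH = Σ(aᵢdᵢ/nᵢ) / Σ(bᵢcᵢ/nᵢ), where nᵢ is the stratum total.
Stratum 1 (< 40): n = 604; a·d/n = 17·169/604 = 4.7566; b·c/n = 384·34/604 = 21.6159
Stratum 2 (40–59): n = 350; a·d/n = 24·126/350 = 8.6400; b·c/n = 155·45/350 = 19.9286
Stratum 3 (≥ 60): n = 301; a·d/n = 4·78/301 = 1.0365; b·c/n = 215·4/301 = 2.8571
OR_MH = (4.7566 + 8.6400 + 1.0365) / (21.6159 + 19.9286 + 2.8571) = 14.4332 / 44.4016 = 0.32506

0.33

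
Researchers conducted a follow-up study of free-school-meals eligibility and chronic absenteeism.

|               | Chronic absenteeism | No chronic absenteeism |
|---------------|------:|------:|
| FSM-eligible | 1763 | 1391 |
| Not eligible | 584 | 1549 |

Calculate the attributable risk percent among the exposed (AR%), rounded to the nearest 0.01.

Cells: a = 1763, b = 1391, c = 584, d = 1549.
Risk in exposed = 1763/3154 = 0.55897; risk in unexposed = 584/2133 = 0.27379.
RR = 0.55897/0.27379 = 2.04159
AR% = (RR − 1)/RR × 100 = (2.04159 − 1)/2.04159 × 100 = 51.0186%

51.02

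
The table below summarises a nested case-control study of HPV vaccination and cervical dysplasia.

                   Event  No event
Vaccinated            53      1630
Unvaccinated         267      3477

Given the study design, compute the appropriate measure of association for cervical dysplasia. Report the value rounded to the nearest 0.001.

Cells: a = 53, b = 1630, c = 267, d = 3477.
This is a nested case-control study: participants were sampled on outcome status, so risks in the source population cannot be estimated directly — relative risk is not valid here. The odds ratio is the appropriate measure.
OR = (a·d)/(b·c) = (53 × 3477) / (1630 × 267) = 184281 / 435210 = 0.42343

0.423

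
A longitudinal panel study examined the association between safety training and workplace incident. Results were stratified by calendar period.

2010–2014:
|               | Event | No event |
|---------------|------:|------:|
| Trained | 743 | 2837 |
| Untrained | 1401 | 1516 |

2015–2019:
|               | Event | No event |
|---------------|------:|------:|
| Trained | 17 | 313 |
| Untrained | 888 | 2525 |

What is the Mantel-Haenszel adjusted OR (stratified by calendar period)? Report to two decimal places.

OR_MH = Σ(aᵢdᵢ/nᵢ) / Σ(bᵢcᵢ/nᵢ), where nᵢ is the stratum total.
Stratum 1 (2010–2014): n = 6497; a·d/n = 743·1516/6497 = 173.3705; b·c/n = 2837·1401/6497 = 611.7650
Stratum 2 (2015–2019): n = 3743; a·d/n = 17·2525/3743 = 11.4681; b·c/n = 313·888/3743 = 74.2570
OR_MH = (173.3705 + 11.4681) / (611.7650 + 74.2570) = 184.8386 / 686.0220 = 0.26944

0.27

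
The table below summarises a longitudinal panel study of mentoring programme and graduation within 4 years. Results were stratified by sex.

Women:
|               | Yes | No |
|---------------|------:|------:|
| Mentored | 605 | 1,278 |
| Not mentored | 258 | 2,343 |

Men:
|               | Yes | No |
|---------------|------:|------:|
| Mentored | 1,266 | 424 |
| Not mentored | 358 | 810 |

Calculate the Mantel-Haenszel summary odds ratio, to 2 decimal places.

OR_MH = Σ(aᵢdᵢ/nᵢ) / Σ(bᵢcᵢ/nᵢ), where nᵢ is the stratum total.
Stratum 1 (Women): n = 4484; a·d/n = 605·2343/4484 = 316.1273; b·c/n = 1278·258/4484 = 73.5335
Stratum 2 (Men): n = 2858; a·d/n = 1266·810/2858 = 358.8034; b·c/n = 424·358/2858 = 53.1113
OR_MH = (316.1273 + 358.8034) / (73.5335 + 53.1113) = 674.9307 / 126.6447 = 5.32932

5.33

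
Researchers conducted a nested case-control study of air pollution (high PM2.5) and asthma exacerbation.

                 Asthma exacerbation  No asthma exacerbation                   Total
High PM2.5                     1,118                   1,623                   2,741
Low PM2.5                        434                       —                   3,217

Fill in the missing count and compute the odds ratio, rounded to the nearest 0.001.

The missing cell is in the unexposed row: 3217 − 434 = 2783.
So a = 1118, b = 1623, c = 434, d = 2783.
OR = (a·d)/(b·c) = (1118 × 2783) / (1623 × 434) = 3111394 / 704382 = 4.41720

4.417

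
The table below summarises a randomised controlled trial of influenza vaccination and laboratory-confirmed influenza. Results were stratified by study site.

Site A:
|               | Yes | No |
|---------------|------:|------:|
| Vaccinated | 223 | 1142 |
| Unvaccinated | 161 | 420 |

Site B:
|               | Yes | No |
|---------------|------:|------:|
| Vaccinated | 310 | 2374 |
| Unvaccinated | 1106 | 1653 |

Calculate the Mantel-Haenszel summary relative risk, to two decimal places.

0.34

RR_MH = Σ(aᵢ·n₀ᵢ/nᵢ) / Σ(cᵢ·n₁ᵢ/nᵢ), with n₁ᵢ = aᵢ+bᵢ (exposed), n₀ᵢ = cᵢ+dᵢ (unexposed), nᵢ = n₁ᵢ+n₀ᵢ.
Stratum 1 (Site A): n₁ = 1365, n₀ = 581, n = 1946; a·n₀/n = 223·581/1946 = 66.5791; c·n₁/n = 161·1365/1946 = 112.9317
Stratum 2 (Site B): n₁ = 2684, n₀ = 2759, n = 5443; a·n₀/n = 310·2759/5443 = 157.1358; c·n₁/n = 1106·2684/5443 = 545.3801
RR_MH = (66.5791 + 157.1358) / (112.9317 + 545.3801) = 223.7149 / 658.3118 = 0.33983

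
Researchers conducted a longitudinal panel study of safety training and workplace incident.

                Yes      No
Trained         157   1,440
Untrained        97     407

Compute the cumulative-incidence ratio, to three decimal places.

0.511

Cells: a = 157, b = 1440, c = 97, d = 407.
Risk in exposed = 157/1597 = 0.09831; risk in unexposed = 97/504 = 0.19246.
RR = 0.09831 / 0.19246 = 0.51080
The risk is 49% lower among the exposed than among the unexposed.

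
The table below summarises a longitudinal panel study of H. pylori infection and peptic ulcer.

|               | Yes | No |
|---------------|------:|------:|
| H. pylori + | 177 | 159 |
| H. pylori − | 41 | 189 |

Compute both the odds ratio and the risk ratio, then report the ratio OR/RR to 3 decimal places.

Cells: a = 177, b = 159, c = 41, d = 189.
OR = (177·189)/(159·41) = 33453/6519 = 5.13162
Risk in exposed = 177/336 = 0.52679; risk in unexposed = 41/230 = 0.17826; RR = 2.95514
OR/RR = 5.13162 / 2.95514 = 1.73651
The outcome is not rare, so the OR lies further from 1 than the RR.

1.737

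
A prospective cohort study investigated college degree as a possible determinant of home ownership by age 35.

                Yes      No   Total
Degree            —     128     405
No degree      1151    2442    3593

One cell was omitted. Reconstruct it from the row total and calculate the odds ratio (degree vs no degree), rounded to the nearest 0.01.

4.59

The missing cell is in the exposed row: 405 − 128 = 277.
So a = 277, b = 128, c = 1151, d = 2442.
OR = (a·d)/(b·c) = (277 × 2442) / (128 × 1151) = 676434 / 147328 = 4.59135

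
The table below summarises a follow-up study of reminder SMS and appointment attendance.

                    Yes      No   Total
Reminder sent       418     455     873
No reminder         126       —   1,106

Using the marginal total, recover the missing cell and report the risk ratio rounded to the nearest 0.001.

4.203

The missing cell is in the unexposed row: 1106 − 126 = 980.
So a = 418, b = 455, c = 126, d = 980.
RR = [a/(a+b)] / [c/(c+d)] = (418/873) / (126/1106) = 0.47881/0.11392 = 4.20288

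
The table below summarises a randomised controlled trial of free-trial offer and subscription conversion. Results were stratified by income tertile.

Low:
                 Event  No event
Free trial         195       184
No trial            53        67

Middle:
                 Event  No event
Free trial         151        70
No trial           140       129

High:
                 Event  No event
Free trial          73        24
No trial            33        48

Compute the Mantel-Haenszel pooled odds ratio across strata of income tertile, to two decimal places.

OR_MH = Σ(aᵢdᵢ/nᵢ) / Σ(bᵢcᵢ/nᵢ), where nᵢ is the stratum total.
Stratum 1 (Low): n = 499; a·d/n = 195·67/499 = 26.1824; b·c/n = 184·53/499 = 19.5431
Stratum 2 (Middle): n = 490; a·d/n = 151·129/490 = 39.7531; b·c/n = 70·140/490 = 20.0000
Stratum 3 (High): n = 178; a·d/n = 73·48/178 = 19.6854; b·c/n = 24·33/178 = 4.4494
OR_MH = (26.1824 + 39.7531 + 19.6854) / (19.5431 + 20.0000 + 4.4494) = 85.6208 / 43.9925 = 1.94626

1.95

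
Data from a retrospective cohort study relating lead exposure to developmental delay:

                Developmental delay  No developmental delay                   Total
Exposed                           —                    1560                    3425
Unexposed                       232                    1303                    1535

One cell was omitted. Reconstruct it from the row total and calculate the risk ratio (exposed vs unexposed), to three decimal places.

The missing cell is in the exposed row: 3425 − 1560 = 1865.
So a = 1865, b = 1560, c = 232, d = 1303.
RR = [a/(a+b)] / [c/(c+d)] = (1865/3425) / (232/1535) = 0.54453/0.15114 = 3.60279

3.603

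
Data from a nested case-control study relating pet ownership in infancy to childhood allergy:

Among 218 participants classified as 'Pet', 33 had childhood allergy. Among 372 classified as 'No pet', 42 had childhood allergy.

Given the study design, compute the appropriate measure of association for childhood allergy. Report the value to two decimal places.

From the description: a = 33, b = 185, c = 42, d = 330.
This is a nested case-control study: participants were sampled on outcome status, so risks in the source population cannot be estimated directly — relative risk is not valid here. The odds ratio is the appropriate measure.
OR = (a·d)/(b·c) = (33 × 330) / (185 × 42) = 10890 / 7770 = 1.40154

1.40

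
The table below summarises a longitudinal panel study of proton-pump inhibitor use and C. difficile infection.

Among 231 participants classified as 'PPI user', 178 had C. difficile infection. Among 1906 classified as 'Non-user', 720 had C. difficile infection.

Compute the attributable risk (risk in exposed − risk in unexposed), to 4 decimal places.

0.3928

From the description: a = 178, b = 53, c = 720, d = 1186.
Risk in exposed = 178/231 = 0.770563; risk in unexposed = 720/1906 = 0.377754.
Risk difference = 0.770563 − 0.377754 = 0.392808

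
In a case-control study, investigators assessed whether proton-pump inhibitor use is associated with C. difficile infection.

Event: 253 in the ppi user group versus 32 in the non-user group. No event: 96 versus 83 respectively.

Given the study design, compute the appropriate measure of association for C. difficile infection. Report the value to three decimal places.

6.836

From the description: a = 253, b = 96, c = 32, d = 83.
This is a case-control study: participants were sampled on outcome status, so risks in the source population cannot be estimated directly — relative risk is not valid here. The odds ratio is the appropriate measure.
OR = (a·d)/(b·c) = (253 × 83) / (96 × 32) = 20999 / 3072 = 6.83561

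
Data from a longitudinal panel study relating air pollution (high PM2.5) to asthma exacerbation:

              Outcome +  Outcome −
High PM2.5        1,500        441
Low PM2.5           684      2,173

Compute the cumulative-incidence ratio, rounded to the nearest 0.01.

Cells: a = 1500, b = 441, c = 684, d = 2173.
Risk in exposed = 1500/1941 = 0.77280; risk in unexposed = 684/2857 = 0.23941.
RR = 0.77280 / 0.23941 = 3.22790
The risk among the exposed is 3.23 times that among the unexposed.

3.23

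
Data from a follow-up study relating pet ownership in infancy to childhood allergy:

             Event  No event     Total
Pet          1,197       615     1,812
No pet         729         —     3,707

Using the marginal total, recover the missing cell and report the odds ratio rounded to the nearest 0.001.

7.951

The missing cell is in the unexposed row: 3707 − 729 = 2978.
So a = 1197, b = 615, c = 729, d = 2978.
OR = (a·d)/(b·c) = (1197 × 2978) / (615 × 729) = 3564666 / 448335 = 7.95090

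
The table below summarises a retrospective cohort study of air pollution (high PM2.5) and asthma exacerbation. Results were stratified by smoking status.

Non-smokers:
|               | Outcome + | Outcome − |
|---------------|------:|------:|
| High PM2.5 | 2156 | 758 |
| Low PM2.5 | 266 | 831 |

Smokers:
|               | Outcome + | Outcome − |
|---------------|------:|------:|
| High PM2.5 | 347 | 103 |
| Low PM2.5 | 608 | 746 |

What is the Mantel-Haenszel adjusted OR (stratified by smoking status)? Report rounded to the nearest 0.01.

OR_MH = Σ(aᵢdᵢ/nᵢ) / Σ(bᵢcᵢ/nᵢ), where nᵢ is the stratum total.
Stratum 1 (Non-smokers): n = 4011; a·d/n = 2156·831/4011 = 446.6806; b·c/n = 758·266/4011 = 50.2688
Stratum 2 (Smokers): n = 1804; a·d/n = 347·746/1804 = 143.4933; b·c/n = 103·608/1804 = 34.7140
OR_MH = (446.6806 + 143.4933) / (50.2688 + 34.7140) = 590.1740 / 84.9827 = 6.94463

6.94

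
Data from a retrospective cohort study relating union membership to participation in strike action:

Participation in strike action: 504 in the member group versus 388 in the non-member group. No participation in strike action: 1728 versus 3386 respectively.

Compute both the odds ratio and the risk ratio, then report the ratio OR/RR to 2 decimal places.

From the description: a = 504, b = 1728, c = 388, d = 3386.
OR = (504·3386)/(1728·388) = 1706544/670464 = 2.54532
Risk in exposed = 504/2232 = 0.22581; risk in unexposed = 388/3774 = 0.10281; RR = 2.19638
OR/RR = 2.54532 / 2.19638 = 1.15887
The outcome is not rare, so the OR lies further from 1 than the RR.

1.16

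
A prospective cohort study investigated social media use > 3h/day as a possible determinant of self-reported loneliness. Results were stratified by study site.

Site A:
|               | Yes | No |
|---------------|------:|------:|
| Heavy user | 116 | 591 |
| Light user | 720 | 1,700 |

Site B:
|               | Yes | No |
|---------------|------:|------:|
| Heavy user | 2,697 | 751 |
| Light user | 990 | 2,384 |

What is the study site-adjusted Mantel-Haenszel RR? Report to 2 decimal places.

RR_MH = Σ(aᵢ·n₀ᵢ/nᵢ) / Σ(cᵢ·n₁ᵢ/nᵢ), with n₁ᵢ = aᵢ+bᵢ (exposed), n₀ᵢ = cᵢ+dᵢ (unexposed), nᵢ = n₁ᵢ+n₀ᵢ.
Stratum 1 (Site A): n₁ = 707, n₀ = 2420, n = 3127; a·n₀/n = 116·2420/3127 = 89.7729; c·n₁/n = 720·707/3127 = 162.7886
Stratum 2 (Site B): n₁ = 3448, n₀ = 3374, n = 6822; a·n₀/n = 2697·3374/6822 = 1333.8725; c·n₁/n = 990·3448/6822 = 500.3694
RR_MH = (89.7729 + 1333.8725) / (162.7886 + 500.3694) = 1423.6454 / 663.1580 = 2.14677

2.15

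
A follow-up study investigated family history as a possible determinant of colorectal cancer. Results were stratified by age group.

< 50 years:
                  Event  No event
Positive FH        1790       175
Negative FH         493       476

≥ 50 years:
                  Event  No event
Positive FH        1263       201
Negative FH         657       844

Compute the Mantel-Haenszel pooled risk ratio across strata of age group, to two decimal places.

RR_MH = Σ(aᵢ·n₀ᵢ/nᵢ) / Σ(cᵢ·n₁ᵢ/nᵢ), with n₁ᵢ = aᵢ+bᵢ (exposed), n₀ᵢ = cᵢ+dᵢ (unexposed), nᵢ = n₁ᵢ+n₀ᵢ.
Stratum 1 (< 50 years): n₁ = 1965, n₀ = 969, n = 2934; a·n₀/n = 1790·969/2934 = 591.1759; c·n₁/n = 493·1965/2934 = 330.1789
Stratum 2 (≥ 50 years): n₁ = 1464, n₀ = 1501, n = 2965; a·n₀/n = 1263·1501/2965 = 639.3804; c·n₁/n = 657·1464/2965 = 324.4007
RR_MH = (591.1759 + 639.3804) / (330.1789 + 324.4007) = 1230.5563 / 654.5796 = 1.87992

1.88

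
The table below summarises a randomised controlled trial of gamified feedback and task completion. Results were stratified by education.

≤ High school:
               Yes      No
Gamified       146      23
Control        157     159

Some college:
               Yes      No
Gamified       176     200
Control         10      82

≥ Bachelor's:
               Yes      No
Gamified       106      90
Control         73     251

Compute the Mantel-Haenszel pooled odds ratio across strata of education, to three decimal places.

OR_MH = Σ(aᵢdᵢ/nᵢ) / Σ(bᵢcᵢ/nᵢ), where nᵢ is the stratum total.
Stratum 1 (≤ High school): n = 485; a·d/n = 146·159/485 = 47.8639; b·c/n = 23·157/485 = 7.4454
Stratum 2 (Some college): n = 468; a·d/n = 176·82/468 = 30.8376; b·c/n = 200·10/468 = 4.2735
Stratum 3 (≥ Bachelor's): n = 520; a·d/n = 106·251/520 = 51.1654; b·c/n = 90·73/520 = 12.6346
OR_MH = (47.8639 + 30.8376 + 51.1654) / (7.4454 + 4.2735 + 12.6346) = 129.8669 / 24.3535 = 5.33258

5.333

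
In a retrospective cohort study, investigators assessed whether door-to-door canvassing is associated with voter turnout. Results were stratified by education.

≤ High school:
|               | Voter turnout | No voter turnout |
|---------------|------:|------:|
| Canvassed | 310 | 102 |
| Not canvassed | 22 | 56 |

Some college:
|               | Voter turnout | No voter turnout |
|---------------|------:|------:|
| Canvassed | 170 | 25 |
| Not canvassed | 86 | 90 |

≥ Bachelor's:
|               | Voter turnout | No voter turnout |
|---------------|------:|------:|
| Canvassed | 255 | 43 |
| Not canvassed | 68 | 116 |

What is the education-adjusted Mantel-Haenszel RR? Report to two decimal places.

2.15

RR_MH = Σ(aᵢ·n₀ᵢ/nᵢ) / Σ(cᵢ·n₁ᵢ/nᵢ), with n₁ᵢ = aᵢ+bᵢ (exposed), n₀ᵢ = cᵢ+dᵢ (unexposed), nᵢ = n₁ᵢ+n₀ᵢ.
Stratum 1 (≤ High school): n₁ = 412, n₀ = 78, n = 490; a·n₀/n = 310·78/490 = 49.3469; c·n₁/n = 22·412/490 = 18.4980
Stratum 2 (Some college): n₁ = 195, n₀ = 176, n = 371; a·n₀/n = 170·176/371 = 80.6469; c·n₁/n = 86·195/371 = 45.2022
Stratum 3 (≥ Bachelor's): n₁ = 298, n₀ = 184, n = 482; a·n₀/n = 255·184/482 = 97.3444; c·n₁/n = 68·298/482 = 42.0415
RR_MH = (49.3469 + 80.6469 + 97.3444) / (18.4980 + 45.2022 + 42.0415) = 227.3382 / 105.7416 = 2.14994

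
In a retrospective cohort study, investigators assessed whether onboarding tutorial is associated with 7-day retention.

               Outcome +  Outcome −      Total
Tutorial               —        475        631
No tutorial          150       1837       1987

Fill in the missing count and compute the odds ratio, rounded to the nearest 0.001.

The missing cell is in the exposed row: 631 − 475 = 156.
So a = 156, b = 475, c = 150, d = 1837.
OR = (a·d)/(b·c) = (156 × 1837) / (475 × 150) = 286572 / 71250 = 4.02206

4.022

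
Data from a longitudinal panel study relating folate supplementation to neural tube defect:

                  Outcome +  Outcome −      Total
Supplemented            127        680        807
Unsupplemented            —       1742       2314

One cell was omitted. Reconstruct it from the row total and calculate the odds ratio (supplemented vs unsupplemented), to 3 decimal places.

The missing cell is in the unexposed row: 2314 − 1742 = 572.
So a = 127, b = 680, c = 572, d = 1742.
OR = (a·d)/(b·c) = (127 × 1742) / (680 × 572) = 221234 / 388960 = 0.56878

0.569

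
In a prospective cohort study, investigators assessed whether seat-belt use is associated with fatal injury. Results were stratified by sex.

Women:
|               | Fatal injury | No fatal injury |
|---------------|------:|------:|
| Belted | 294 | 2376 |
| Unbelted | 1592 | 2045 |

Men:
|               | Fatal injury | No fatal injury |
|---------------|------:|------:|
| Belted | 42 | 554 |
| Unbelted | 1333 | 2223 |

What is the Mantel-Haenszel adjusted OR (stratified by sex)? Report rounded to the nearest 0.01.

0.15

OR_MH = Σ(aᵢdᵢ/nᵢ) / Σ(bᵢcᵢ/nᵢ), where nᵢ is the stratum total.
Stratum 1 (Women): n = 6307; a·d/n = 294·2045/6307 = 95.3274; b·c/n = 2376·1592/6307 = 599.7450
Stratum 2 (Men): n = 4152; a·d/n = 42·2223/4152 = 22.4870; b·c/n = 554·1333/4152 = 177.8618
OR_MH = (95.3274 + 22.4870) / (599.7450 + 177.8618) = 117.8144 / 777.6068 = 0.15151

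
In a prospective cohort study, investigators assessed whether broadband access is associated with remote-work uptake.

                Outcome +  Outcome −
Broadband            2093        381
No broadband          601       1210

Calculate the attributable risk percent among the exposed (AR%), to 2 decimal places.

60.77

Cells: a = 2093, b = 381, c = 601, d = 1210.
Risk in exposed = 2093/2474 = 0.84600; risk in unexposed = 601/1811 = 0.33186.
RR = 0.84600/0.33186 = 2.54926
AR% = (RR − 1)/RR × 100 = (2.54926 − 1)/2.54926 × 100 = 60.7729%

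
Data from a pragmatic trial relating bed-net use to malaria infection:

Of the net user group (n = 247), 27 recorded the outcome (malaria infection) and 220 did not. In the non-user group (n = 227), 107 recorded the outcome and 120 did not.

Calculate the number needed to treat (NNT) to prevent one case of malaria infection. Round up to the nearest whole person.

Risk in treated group = 27/247 = 0.10931; risk in control = 107/227 = 0.47137.
Absolute risk reduction = 0.47137 − 0.10931 = 0.36205
NNT = 1 / ARR = 1 / 0.36205 = 2.762 → round up → 3

3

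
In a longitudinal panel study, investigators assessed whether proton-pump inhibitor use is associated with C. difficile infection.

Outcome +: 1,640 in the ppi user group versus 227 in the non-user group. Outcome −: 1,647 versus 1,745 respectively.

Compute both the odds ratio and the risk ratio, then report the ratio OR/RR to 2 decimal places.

From the description: a = 1640, b = 1647, c = 227, d = 1745.
OR = (1640·1745)/(1647·227) = 2861800/373869 = 7.65455
Risk in exposed = 1640/3287 = 0.49894; risk in unexposed = 227/1972 = 0.11511; RR = 4.33436
OR/RR = 7.65455 / 4.33436 = 1.76602
The outcome is not rare, so the OR lies further from 1 than the RR.

1.77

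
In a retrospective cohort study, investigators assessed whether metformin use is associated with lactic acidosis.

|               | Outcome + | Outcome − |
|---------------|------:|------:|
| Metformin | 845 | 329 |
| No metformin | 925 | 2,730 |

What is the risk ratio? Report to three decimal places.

Cells: a = 845, b = 329, c = 925, d = 2730.
Risk in exposed = 845/1174 = 0.71976; risk in unexposed = 925/3655 = 0.25308.
RR = 0.71976 / 0.25308 = 2.84403
The risk among the exposed is 2.84 times that among the unexposed.

2.844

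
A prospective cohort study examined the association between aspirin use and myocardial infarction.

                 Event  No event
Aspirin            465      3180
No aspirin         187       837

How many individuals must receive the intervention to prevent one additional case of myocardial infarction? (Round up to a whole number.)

19

Risk in treated group = 465/3645 = 0.12757; risk in control = 187/1024 = 0.18262.
Absolute risk reduction = 0.18262 − 0.12757 = 0.05505
NNT = 1 / ARR = 1 / 0.05505 = 18.167 → round up → 19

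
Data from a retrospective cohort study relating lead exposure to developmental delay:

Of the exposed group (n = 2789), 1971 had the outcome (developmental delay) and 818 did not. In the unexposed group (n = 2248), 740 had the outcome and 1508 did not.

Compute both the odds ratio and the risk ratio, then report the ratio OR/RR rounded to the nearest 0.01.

2.29

From the description: a = 1971, b = 818, c = 740, d = 1508.
OR = (1971·1508)/(818·740) = 2972268/605320 = 4.91024
Risk in exposed = 1971/2789 = 0.70670; risk in unexposed = 740/2248 = 0.32918; RR = 2.14685
OR/RR = 4.91024 / 2.14685 = 2.28718
The outcome is not rare, so the OR lies further from 1 than the RR.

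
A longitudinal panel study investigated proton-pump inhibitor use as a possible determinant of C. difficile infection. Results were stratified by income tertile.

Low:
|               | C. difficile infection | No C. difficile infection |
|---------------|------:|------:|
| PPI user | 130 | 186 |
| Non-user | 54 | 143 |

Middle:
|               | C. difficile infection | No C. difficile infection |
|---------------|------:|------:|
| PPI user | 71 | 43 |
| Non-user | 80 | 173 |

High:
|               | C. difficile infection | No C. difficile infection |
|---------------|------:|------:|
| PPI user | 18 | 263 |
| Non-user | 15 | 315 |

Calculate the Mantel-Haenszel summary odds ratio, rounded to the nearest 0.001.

2.231

OR_MH = Σ(aᵢdᵢ/nᵢ) / Σ(bᵢcᵢ/nᵢ), where nᵢ is the stratum total.
Stratum 1 (Low): n = 513; a·d/n = 130·143/513 = 36.2378; b·c/n = 186·54/513 = 19.5789
Stratum 2 (Middle): n = 367; a·d/n = 71·173/367 = 33.4687; b·c/n = 43·80/367 = 9.3733
Stratum 3 (High): n = 611; a·d/n = 18·315/611 = 9.2799; b·c/n = 263·15/611 = 6.4566
OR_MH = (36.2378 + 33.4687 + 9.2799) / (19.5789 + 9.3733 + 6.4566) = 78.9864 / 35.4089 = 2.23069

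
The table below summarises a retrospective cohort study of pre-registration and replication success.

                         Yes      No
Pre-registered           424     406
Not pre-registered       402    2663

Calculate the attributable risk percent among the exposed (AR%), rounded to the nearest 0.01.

74.33

Cells: a = 424, b = 406, c = 402, d = 2663.
Risk in exposed = 424/830 = 0.51084; risk in unexposed = 402/3065 = 0.13116.
RR = 0.51084/0.13116 = 3.89486
AR% = (RR − 1)/RR × 100 = (3.89486 − 1)/3.89486 × 100 = 74.3252%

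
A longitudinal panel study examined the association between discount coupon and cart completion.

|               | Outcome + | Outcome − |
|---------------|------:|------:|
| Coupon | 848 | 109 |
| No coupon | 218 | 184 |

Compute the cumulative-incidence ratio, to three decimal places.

Cells: a = 848, b = 109, c = 218, d = 184.
Risk in exposed = 848/957 = 0.88610; risk in unexposed = 218/402 = 0.54229.
RR = 0.88610 / 0.54229 = 1.63401
The risk among the exposed is 1.63 times that among the unexposed.

1.634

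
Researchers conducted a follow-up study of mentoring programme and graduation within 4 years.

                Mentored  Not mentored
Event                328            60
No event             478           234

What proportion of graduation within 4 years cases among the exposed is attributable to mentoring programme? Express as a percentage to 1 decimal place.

Reading the table with exposure as columns: a = 328 (Mentored, case), b = 478 (Mentored, non-case), c = 60 (Not mentored, case), d = 234.
Risk in exposed = 328/806 = 0.40695; risk in unexposed = 60/294 = 0.20408.
RR = 0.40695/0.20408 = 1.99404
AR% = (RR − 1)/RR × 100 = (1.99404 − 1)/1.99404 × 100 = 49.8507%

49.9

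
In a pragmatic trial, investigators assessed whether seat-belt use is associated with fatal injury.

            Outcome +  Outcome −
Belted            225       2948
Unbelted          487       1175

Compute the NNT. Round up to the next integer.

Risk in treated group = 225/3173 = 0.07091; risk in control = 487/1662 = 0.29302.
Absolute risk reduction = 0.29302 − 0.07091 = 0.22211
NNT = 1 / ARR = 1 / 0.22211 = 4.502 → round up → 5

5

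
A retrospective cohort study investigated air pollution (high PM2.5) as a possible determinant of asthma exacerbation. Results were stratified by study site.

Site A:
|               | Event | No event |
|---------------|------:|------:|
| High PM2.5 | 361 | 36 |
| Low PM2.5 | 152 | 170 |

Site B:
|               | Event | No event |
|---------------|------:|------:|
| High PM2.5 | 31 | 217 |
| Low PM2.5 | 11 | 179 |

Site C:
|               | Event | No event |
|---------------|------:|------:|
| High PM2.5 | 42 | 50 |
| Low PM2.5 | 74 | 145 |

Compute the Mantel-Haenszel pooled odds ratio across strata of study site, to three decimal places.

4.712

OR_MH = Σ(aᵢdᵢ/nᵢ) / Σ(bᵢcᵢ/nᵢ), where nᵢ is the stratum total.
Stratum 1 (Site A): n = 719; a·d/n = 361·170/719 = 85.3547; b·c/n = 36·152/719 = 7.6106
Stratum 2 (Site B): n = 438; a·d/n = 31·179/438 = 12.6689; b·c/n = 217·11/438 = 5.4498
Stratum 3 (Site C): n = 311; a·d/n = 42·145/311 = 19.5820; b·c/n = 50·74/311 = 11.8971
OR_MH = (85.3547 + 12.6689 + 19.5820) / (7.6106 + 5.4498 + 11.8971) = 117.6056 / 24.9574 = 4.71224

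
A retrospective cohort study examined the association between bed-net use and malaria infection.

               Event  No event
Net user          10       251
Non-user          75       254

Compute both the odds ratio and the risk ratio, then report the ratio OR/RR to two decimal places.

Cells: a = 10, b = 251, c = 75, d = 254.
OR = (10·254)/(251·75) = 2540/18825 = 0.13493
Risk in exposed = 10/261 = 0.03831; risk in unexposed = 75/329 = 0.22796; RR = 0.16807
OR/RR = 0.13493 / 0.16807 = 0.80279
The outcome is not rare, so the OR lies further from 1 than the RR.

0.80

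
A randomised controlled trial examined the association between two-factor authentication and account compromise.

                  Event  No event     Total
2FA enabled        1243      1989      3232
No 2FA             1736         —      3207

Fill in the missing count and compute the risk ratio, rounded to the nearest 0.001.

The missing cell is in the unexposed row: 3207 − 1736 = 1471.
So a = 1243, b = 1989, c = 1736, d = 1471.
RR = [a/(a+b)] / [c/(c+d)] = (1243/3232) / (1736/3207) = 0.38459/0.54132 = 0.71048

0.710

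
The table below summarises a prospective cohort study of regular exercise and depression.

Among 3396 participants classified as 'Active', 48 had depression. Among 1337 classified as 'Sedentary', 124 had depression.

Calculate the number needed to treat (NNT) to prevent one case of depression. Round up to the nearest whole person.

Risk in treated group = 48/3396 = 0.01413; risk in control = 124/1337 = 0.09274.
Absolute risk reduction = 0.09274 − 0.01413 = 0.07861
NNT = 1 / ARR = 1 / 0.07861 = 12.721 → round up → 13

13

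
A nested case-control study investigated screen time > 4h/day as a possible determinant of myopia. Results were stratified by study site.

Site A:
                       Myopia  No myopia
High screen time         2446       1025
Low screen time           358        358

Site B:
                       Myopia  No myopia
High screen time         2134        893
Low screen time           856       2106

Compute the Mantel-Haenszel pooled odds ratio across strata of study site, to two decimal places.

OR_MH = Σ(aᵢdᵢ/nᵢ) / Σ(bᵢcᵢ/nᵢ), where nᵢ is the stratum total.
Stratum 1 (Site A): n = 4187; a·d/n = 2446·358/4187 = 209.1397; b·c/n = 1025·358/4187 = 87.6403
Stratum 2 (Site B): n = 5989; a·d/n = 2134·2106/5989 = 750.4098; b·c/n = 893·856/5989 = 127.6353
OR_MH = (209.1397 + 750.4098) / (87.6403 + 127.6353) = 959.5495 / 215.2756 = 4.45731

4.46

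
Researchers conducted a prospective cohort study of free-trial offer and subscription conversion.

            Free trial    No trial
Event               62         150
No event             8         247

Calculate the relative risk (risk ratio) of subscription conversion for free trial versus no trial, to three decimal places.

2.344

Reading the table with exposure as columns: a = 62 (Free trial, case), b = 8 (Free trial, non-case), c = 150 (No trial, case), d = 247.
Risk in exposed = 62/70 = 0.88571; risk in unexposed = 150/397 = 0.37783.
RR = 0.88571 / 0.37783 = 2.34419
The risk among the exposed is 2.34 times that among the unexposed.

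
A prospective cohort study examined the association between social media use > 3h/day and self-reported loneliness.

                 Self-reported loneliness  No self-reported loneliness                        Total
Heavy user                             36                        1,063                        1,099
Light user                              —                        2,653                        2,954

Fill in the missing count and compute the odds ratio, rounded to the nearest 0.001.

The missing cell is in the unexposed row: 2954 − 2653 = 301.
So a = 36, b = 1063, c = 301, d = 2653.
OR = (a·d)/(b·c) = (36 × 2653) / (1063 × 301) = 95508 / 319963 = 0.29850

0.298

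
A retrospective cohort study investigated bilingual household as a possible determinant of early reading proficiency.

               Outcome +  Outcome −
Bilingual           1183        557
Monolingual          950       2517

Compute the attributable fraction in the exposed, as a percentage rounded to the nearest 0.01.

Cells: a = 1183, b = 557, c = 950, d = 2517.
Risk in exposed = 1183/1740 = 0.67989; risk in unexposed = 950/3467 = 0.27401.
RR = 0.67989/0.27401 = 2.48122
AR% = (RR − 1)/RR × 100 = (2.48122 − 1)/2.48122 × 100 = 59.6973%

59.70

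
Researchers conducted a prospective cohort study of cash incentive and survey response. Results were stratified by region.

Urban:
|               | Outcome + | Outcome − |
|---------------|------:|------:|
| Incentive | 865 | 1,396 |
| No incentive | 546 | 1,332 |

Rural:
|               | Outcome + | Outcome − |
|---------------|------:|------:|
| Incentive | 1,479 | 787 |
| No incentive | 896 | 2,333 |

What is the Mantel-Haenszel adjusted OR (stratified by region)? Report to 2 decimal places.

2.90

OR_MH = Σ(aᵢdᵢ/nᵢ) / Σ(bᵢcᵢ/nᵢ), where nᵢ is the stratum total.
Stratum 1 (Urban): n = 4139; a·d/n = 865·1332/4139 = 278.3716; b·c/n = 1396·546/4139 = 184.1546
Stratum 2 (Rural): n = 5495; a·d/n = 1479·2333/5495 = 627.9358; b·c/n = 787·896/5495 = 128.3261
OR_MH = (278.3716 + 627.9358) / (184.1546 + 128.3261) = 906.3073 / 312.4807 = 2.90036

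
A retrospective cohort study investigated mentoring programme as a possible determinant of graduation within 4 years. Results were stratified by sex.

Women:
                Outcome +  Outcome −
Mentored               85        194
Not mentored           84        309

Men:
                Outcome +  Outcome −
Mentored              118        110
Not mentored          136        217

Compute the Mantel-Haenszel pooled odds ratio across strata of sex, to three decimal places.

OR_MH = Σ(aᵢdᵢ/nᵢ) / Σ(bᵢcᵢ/nᵢ), where nᵢ is the stratum total.
Stratum 1 (Women): n = 672; a·d/n = 85·309/672 = 39.0848; b·c/n = 194·84/672 = 24.2500
Stratum 2 (Men): n = 581; a·d/n = 118·217/581 = 44.0723; b·c/n = 110·136/581 = 25.7487
OR_MH = (39.0848 + 44.0723) / (24.2500 + 25.7487) = 83.1571 / 49.9987 = 1.66319

1.663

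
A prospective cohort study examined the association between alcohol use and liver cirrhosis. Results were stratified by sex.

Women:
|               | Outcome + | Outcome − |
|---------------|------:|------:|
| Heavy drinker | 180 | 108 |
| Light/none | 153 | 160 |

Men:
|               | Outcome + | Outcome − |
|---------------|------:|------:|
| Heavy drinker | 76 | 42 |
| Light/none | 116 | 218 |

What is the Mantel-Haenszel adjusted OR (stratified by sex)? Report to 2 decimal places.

2.21

OR_MH = Σ(aᵢdᵢ/nᵢ) / Σ(bᵢcᵢ/nᵢ), where nᵢ is the stratum total.
Stratum 1 (Women): n = 601; a·d/n = 180·160/601 = 47.9201; b·c/n = 108·153/601 = 27.4942
Stratum 2 (Men): n = 452; a·d/n = 76·218/452 = 36.6549; b·c/n = 42·116/452 = 10.7788
OR_MH = (47.9201 + 36.6549) / (27.4942 + 10.7788) = 84.5750 / 38.2729 = 2.20979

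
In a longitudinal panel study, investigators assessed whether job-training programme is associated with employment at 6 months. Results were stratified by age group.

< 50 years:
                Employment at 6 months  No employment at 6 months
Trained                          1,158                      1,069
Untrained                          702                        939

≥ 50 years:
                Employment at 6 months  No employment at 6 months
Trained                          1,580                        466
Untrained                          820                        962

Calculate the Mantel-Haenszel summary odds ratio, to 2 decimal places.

2.31

OR_MH = Σ(aᵢdᵢ/nᵢ) / Σ(bᵢcᵢ/nᵢ), where nᵢ is the stratum total.
Stratum 1 (< 50 years): n = 3868; a·d/n = 1158·939/3868 = 281.1174; b·c/n = 1069·702/3868 = 194.0119
Stratum 2 (≥ 50 years): n = 3828; a·d/n = 1580·962/3828 = 397.0637; b·c/n = 466·820/3828 = 99.8224
OR_MH = (281.1174 + 397.0637) / (194.0119 + 99.8224) = 678.1811 / 293.8343 = 2.30804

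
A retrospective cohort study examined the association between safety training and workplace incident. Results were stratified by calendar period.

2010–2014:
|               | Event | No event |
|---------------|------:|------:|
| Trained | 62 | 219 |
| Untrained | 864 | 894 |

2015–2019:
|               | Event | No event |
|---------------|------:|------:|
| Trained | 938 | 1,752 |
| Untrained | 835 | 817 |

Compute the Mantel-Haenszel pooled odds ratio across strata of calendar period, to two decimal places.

OR_MH = Σ(aᵢdᵢ/nᵢ) / Σ(bᵢcᵢ/nᵢ), where nᵢ is the stratum total.
Stratum 1 (2010–2014): n = 2039; a·d/n = 62·894/2039 = 27.1839; b·c/n = 219·864/2039 = 92.7984
Stratum 2 (2015–2019): n = 4342; a·d/n = 938·817/4342 = 176.4961; b·c/n = 1752·835/4342 = 336.9231
OR_MH = (27.1839 + 176.4961) / (92.7984 + 336.9231) = 203.6800 / 429.7215 = 0.47398

0.47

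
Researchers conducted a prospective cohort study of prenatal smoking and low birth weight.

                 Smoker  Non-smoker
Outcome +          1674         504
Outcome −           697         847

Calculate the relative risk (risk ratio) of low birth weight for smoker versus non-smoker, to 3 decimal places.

Reading the table with exposure as columns: a = 1674 (Smoker, case), b = 697 (Smoker, non-case), c = 504 (Non-smoker, case), d = 847.
Risk in exposed = 1674/2371 = 0.70603; risk in unexposed = 504/1351 = 0.37306.
RR = 0.70603 / 0.37306 = 1.89256
The risk among the exposed is 1.89 times that among the unexposed.

1.893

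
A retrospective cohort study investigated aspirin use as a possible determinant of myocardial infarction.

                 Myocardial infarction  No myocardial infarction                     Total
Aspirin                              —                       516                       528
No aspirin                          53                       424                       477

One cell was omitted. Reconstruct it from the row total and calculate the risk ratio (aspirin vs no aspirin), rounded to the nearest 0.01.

0.20

The missing cell is in the exposed row: 528 − 516 = 12.
So a = 12, b = 516, c = 53, d = 424.
RR = [a/(a+b)] / [c/(c+d)] = (12/528) / (53/477) = 0.02273/0.11111 = 0.20455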